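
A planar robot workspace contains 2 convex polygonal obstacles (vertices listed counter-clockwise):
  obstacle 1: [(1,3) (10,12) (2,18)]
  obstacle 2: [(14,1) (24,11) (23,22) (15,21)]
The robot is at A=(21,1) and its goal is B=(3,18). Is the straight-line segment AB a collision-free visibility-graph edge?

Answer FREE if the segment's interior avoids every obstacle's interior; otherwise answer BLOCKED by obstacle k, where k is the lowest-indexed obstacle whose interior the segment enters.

Obstacle 1 [(1,3) (10,12) (2,18)]:
  edge (1,3)–(10,12): crosses AB
  edge (10,12)–(2,18): crosses AB
  edge (2,18)–(1,3): clear
  → BLOCKED
Obstacle 2 [(14,1) (24,11) (23,22) (15,21)]:
  edge (14,1)–(24,11): crosses AB
  edge (24,11)–(23,22): clear
  edge (23,22)–(15,21): clear
  edge (15,21)–(14,1): crosses AB
  → BLOCKED

BLOCKED by obstacle 1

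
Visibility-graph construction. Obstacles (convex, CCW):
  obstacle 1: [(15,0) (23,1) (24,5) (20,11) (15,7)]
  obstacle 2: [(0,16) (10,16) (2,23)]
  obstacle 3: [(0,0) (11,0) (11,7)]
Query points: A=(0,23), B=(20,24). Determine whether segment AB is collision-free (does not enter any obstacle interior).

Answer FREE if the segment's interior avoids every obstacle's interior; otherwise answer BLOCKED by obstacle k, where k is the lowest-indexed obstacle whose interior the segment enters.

FREE

Obstacle 1 [(15,0) (23,1) (24,5) (20,11) (15,7)]:
  edge (15,0)–(23,1): clear
  edge (23,1)–(24,5): clear
  edge (24,5)–(20,11): clear
  edge (20,11)–(15,7): clear
  edge (15,7)–(15,0): clear
  midpoint (10,47/2) outside
  → clear
Obstacle 2 [(0,16) (10,16) (2,23)]:
  edge (0,16)–(10,16): clear
  edge (10,16)–(2,23): clear
  edge (2,23)–(0,16): clear
  midpoint (10,47/2) outside
  → clear
Obstacle 3 [(0,0) (11,0) (11,7)]:
  edge (0,0)–(11,0): clear
  edge (11,0)–(11,7): clear
  edge (11,7)–(0,0): clear
  midpoint (10,47/2) outside
  → clear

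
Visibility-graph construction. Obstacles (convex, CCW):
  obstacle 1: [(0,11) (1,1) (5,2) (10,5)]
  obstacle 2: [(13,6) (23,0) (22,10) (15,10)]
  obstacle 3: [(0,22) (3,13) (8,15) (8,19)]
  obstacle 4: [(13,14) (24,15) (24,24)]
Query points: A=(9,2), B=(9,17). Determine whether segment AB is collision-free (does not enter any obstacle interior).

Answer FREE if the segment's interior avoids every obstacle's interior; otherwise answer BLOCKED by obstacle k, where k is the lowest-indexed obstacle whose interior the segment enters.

BLOCKED by obstacle 1

Obstacle 1 [(0,11) (1,1) (5,2) (10,5)]:
  edge (0,11)–(1,1): clear
  edge (1,1)–(5,2): clear
  edge (5,2)–(10,5): crosses AB
  edge (10,5)–(0,11): crosses AB
  → BLOCKED
Obstacle 2 [(13,6) (23,0) (22,10) (15,10)]:
  edge (13,6)–(23,0): clear
  edge (23,0)–(22,10): clear
  edge (22,10)–(15,10): clear
  edge (15,10)–(13,6): clear
  midpoint (9,19/2) outside
  → clear
Obstacle 3 [(0,22) (3,13) (8,15) (8,19)]:
  edge (0,22)–(3,13): clear
  edge (3,13)–(8,15): clear
  edge (8,15)–(8,19): clear
  edge (8,19)–(0,22): clear
  midpoint (9,19/2) outside
  → clear
Obstacle 4 [(13,14) (24,15) (24,24)]:
  edge (13,14)–(24,15): clear
  edge (24,15)–(24,24): clear
  edge (24,24)–(13,14): clear
  midpoint (9,19/2) outside
  → clear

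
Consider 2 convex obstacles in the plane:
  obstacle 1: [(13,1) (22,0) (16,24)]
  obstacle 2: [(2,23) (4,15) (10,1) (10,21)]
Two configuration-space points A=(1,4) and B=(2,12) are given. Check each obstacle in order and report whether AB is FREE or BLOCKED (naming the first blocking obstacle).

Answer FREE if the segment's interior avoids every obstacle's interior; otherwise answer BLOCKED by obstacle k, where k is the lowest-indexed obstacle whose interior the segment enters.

FREE

Obstacle 1 [(13,1) (22,0) (16,24)]:
  edge (13,1)–(22,0): clear
  edge (22,0)–(16,24): clear
  edge (16,24)–(13,1): clear
  midpoint (3/2,8) outside
  → clear
Obstacle 2 [(2,23) (4,15) (10,1) (10,21)]:
  edge (2,23)–(4,15): clear
  edge (4,15)–(10,1): clear
  edge (10,1)–(10,21): clear
  edge (10,21)–(2,23): clear
  midpoint (3/2,8) outside
  → clear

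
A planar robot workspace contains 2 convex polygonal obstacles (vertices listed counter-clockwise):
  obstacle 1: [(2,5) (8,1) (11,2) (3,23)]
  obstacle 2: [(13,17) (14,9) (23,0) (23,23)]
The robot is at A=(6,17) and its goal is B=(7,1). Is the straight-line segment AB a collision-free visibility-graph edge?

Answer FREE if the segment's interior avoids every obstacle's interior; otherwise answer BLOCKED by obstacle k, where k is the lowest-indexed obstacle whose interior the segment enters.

Obstacle 1 [(2,5) (8,1) (11,2) (3,23)]:
  edge (2,5)–(8,1): crosses AB
  edge (8,1)–(11,2): clear
  edge (11,2)–(3,23): crosses AB
  edge (3,23)–(2,5): clear
  → BLOCKED
Obstacle 2 [(13,17) (14,9) (23,0) (23,23)]:
  edge (13,17)–(14,9): clear
  edge (14,9)–(23,0): clear
  edge (23,0)–(23,23): clear
  edge (23,23)–(13,17): clear
  midpoint (13/2,9) outside
  → clear

BLOCKED by obstacle 1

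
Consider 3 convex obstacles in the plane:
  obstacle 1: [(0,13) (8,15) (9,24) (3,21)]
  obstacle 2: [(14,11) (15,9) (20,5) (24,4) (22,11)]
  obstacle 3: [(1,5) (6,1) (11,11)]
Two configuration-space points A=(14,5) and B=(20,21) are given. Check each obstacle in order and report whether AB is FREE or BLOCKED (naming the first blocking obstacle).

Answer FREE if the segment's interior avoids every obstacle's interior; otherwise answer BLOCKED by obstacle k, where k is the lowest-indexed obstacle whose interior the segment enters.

BLOCKED by obstacle 2

Obstacle 1 [(0,13) (8,15) (9,24) (3,21)]:
  edge (0,13)–(8,15): clear
  edge (8,15)–(9,24): clear
  edge (9,24)–(3,21): clear
  edge (3,21)–(0,13): clear
  midpoint (17,13) outside
  → clear
Obstacle 2 [(14,11) (15,9) (20,5) (24,4) (22,11)]:
  edge (14,11)–(15,9): clear
  edge (15,9)–(20,5): crosses AB
  edge (20,5)–(24,4): clear
  edge (24,4)–(22,11): clear
  edge (22,11)–(14,11): crosses AB
  → BLOCKED
Obstacle 3 [(1,5) (6,1) (11,11)]:
  edge (1,5)–(6,1): clear
  edge (6,1)–(11,11): clear
  edge (11,11)–(1,5): clear
  midpoint (17,13) outside
  → clear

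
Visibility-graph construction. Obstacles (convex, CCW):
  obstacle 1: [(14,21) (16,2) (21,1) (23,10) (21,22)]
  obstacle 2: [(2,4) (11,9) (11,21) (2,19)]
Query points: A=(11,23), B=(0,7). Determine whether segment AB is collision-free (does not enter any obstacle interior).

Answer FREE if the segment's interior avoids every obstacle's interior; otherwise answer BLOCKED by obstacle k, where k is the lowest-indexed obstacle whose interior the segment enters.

BLOCKED by obstacle 2

Obstacle 1 [(14,21) (16,2) (21,1) (23,10) (21,22)]:
  edge (14,21)–(16,2): clear
  edge (16,2)–(21,1): clear
  edge (21,1)–(23,10): clear
  edge (23,10)–(21,22): clear
  edge (21,22)–(14,21): clear
  midpoint (11/2,15) outside
  → clear
Obstacle 2 [(2,4) (11,9) (11,21) (2,19)]:
  edge (2,4)–(11,9): clear
  edge (11,9)–(11,21): clear
  edge (11,21)–(2,19): crosses AB
  edge (2,19)–(2,4): crosses AB
  → BLOCKED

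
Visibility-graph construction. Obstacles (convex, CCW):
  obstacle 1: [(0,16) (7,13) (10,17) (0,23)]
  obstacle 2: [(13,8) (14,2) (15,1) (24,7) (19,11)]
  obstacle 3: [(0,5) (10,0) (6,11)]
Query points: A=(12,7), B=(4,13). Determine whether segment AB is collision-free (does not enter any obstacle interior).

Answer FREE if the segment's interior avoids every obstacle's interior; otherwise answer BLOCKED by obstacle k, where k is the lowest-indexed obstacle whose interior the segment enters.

FREE

Obstacle 1 [(0,16) (7,13) (10,17) (0,23)]:
  edge (0,16)–(7,13): clear
  edge (7,13)–(10,17): clear
  edge (10,17)–(0,23): clear
  edge (0,23)–(0,16): clear
  midpoint (8,10) outside
  → clear
Obstacle 2 [(13,8) (14,2) (15,1) (24,7) (19,11)]:
  edge (13,8)–(14,2): clear
  edge (14,2)–(15,1): clear
  edge (15,1)–(24,7): clear
  edge (24,7)–(19,11): clear
  edge (19,11)–(13,8): clear
  midpoint (8,10) outside
  → clear
Obstacle 3 [(0,5) (10,0) (6,11)]:
  edge (0,5)–(10,0): clear
  edge (10,0)–(6,11): clear
  edge (6,11)–(0,5): clear
  midpoint (8,10) outside
  → clear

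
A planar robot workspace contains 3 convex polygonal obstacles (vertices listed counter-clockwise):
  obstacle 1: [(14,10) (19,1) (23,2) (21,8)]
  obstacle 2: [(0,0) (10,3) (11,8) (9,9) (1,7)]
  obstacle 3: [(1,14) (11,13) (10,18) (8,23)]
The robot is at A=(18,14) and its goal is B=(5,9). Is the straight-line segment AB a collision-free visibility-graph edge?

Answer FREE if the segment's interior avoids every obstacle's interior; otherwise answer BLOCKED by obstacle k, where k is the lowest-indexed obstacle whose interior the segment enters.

FREE

Obstacle 1 [(14,10) (19,1) (23,2) (21,8)]:
  edge (14,10)–(19,1): clear
  edge (19,1)–(23,2): clear
  edge (23,2)–(21,8): clear
  edge (21,8)–(14,10): clear
  midpoint (23/2,23/2) outside
  → clear
Obstacle 2 [(0,0) (10,3) (11,8) (9,9) (1,7)]:
  edge (0,0)–(10,3): clear
  edge (10,3)–(11,8): clear
  edge (11,8)–(9,9): clear
  edge (9,9)–(1,7): clear
  edge (1,7)–(0,0): clear
  midpoint (23/2,23/2) outside
  → clear
Obstacle 3 [(1,14) (11,13) (10,18) (8,23)]:
  edge (1,14)–(11,13): clear
  edge (11,13)–(10,18): clear
  edge (10,18)–(8,23): clear
  edge (8,23)–(1,14): clear
  midpoint (23/2,23/2) outside
  → clear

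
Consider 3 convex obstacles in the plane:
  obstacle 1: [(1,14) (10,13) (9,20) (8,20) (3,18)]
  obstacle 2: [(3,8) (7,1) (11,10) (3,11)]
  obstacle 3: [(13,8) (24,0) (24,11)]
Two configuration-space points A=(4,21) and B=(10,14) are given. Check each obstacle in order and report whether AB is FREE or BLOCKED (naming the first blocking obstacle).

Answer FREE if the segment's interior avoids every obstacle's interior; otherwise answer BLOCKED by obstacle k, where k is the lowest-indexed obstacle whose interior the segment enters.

Obstacle 1 [(1,14) (10,13) (9,20) (8,20) (3,18)]:
  edge (1,14)–(10,13): clear
  edge (10,13)–(9,20): crosses AB
  edge (9,20)–(8,20): clear
  edge (8,20)–(3,18): crosses AB
  edge (3,18)–(1,14): clear
  → BLOCKED
Obstacle 2 [(3,8) (7,1) (11,10) (3,11)]:
  edge (3,8)–(7,1): clear
  edge (7,1)–(11,10): clear
  edge (11,10)–(3,11): clear
  edge (3,11)–(3,8): clear
  midpoint (7,35/2) outside
  → clear
Obstacle 3 [(13,8) (24,0) (24,11)]:
  edge (13,8)–(24,0): clear
  edge (24,0)–(24,11): clear
  edge (24,11)–(13,8): clear
  midpoint (7,35/2) outside
  → clear

BLOCKED by obstacle 1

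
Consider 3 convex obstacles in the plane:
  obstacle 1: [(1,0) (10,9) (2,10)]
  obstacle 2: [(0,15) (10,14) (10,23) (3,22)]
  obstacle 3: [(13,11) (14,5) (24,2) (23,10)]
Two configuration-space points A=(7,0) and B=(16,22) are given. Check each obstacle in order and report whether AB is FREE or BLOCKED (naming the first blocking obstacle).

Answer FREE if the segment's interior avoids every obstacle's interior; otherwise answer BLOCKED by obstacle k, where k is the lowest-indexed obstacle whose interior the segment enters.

FREE

Obstacle 1 [(1,0) (10,9) (2,10)]:
  edge (1,0)–(10,9): clear
  edge (10,9)–(2,10): clear
  edge (2,10)–(1,0): clear
  midpoint (23/2,11) outside
  → clear
Obstacle 2 [(0,15) (10,14) (10,23) (3,22)]:
  edge (0,15)–(10,14): clear
  edge (10,14)–(10,23): clear
  edge (10,23)–(3,22): clear
  edge (3,22)–(0,15): clear
  midpoint (23/2,11) outside
  → clear
Obstacle 3 [(13,11) (14,5) (24,2) (23,10)]:
  edge (13,11)–(14,5): clear
  edge (14,5)–(24,2): clear
  edge (24,2)–(23,10): clear
  edge (23,10)–(13,11): clear
  midpoint (23/2,11) outside
  → clear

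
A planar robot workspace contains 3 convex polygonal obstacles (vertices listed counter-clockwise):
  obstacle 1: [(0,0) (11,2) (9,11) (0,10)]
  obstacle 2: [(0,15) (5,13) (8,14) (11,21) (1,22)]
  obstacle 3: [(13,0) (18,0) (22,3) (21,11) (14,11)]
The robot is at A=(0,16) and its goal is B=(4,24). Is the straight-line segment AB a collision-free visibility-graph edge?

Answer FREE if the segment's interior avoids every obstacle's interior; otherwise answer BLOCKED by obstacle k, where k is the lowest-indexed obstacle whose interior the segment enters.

Obstacle 1 [(0,0) (11,2) (9,11) (0,10)]:
  edge (0,0)–(11,2): clear
  edge (11,2)–(9,11): clear
  edge (9,11)–(0,10): clear
  edge (0,10)–(0,0): clear
  midpoint (2,20) outside
  → clear
Obstacle 2 [(0,15) (5,13) (8,14) (11,21) (1,22)]:
  edge (0,15)–(5,13): clear
  edge (5,13)–(8,14): clear
  edge (8,14)–(11,21): clear
  edge (11,21)–(1,22): crosses AB
  edge (1,22)–(0,15): crosses AB
  → BLOCKED
Obstacle 3 [(13,0) (18,0) (22,3) (21,11) (14,11)]:
  edge (13,0)–(18,0): clear
  edge (18,0)–(22,3): clear
  edge (22,3)–(21,11): clear
  edge (21,11)–(14,11): clear
  edge (14,11)–(13,0): clear
  midpoint (2,20) outside
  → clear

BLOCKED by obstacle 2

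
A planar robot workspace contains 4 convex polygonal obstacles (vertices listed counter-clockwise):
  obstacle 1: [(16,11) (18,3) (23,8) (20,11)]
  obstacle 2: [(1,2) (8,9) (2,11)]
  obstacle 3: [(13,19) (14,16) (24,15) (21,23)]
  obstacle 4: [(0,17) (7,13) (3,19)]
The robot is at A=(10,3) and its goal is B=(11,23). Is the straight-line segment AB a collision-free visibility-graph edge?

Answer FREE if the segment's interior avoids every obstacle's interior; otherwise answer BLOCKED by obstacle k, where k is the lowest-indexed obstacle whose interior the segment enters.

Obstacle 1 [(16,11) (18,3) (23,8) (20,11)]:
  edge (16,11)–(18,3): clear
  edge (18,3)–(23,8): clear
  edge (23,8)–(20,11): clear
  edge (20,11)–(16,11): clear
  midpoint (21/2,13) outside
  → clear
Obstacle 2 [(1,2) (8,9) (2,11)]:
  edge (1,2)–(8,9): clear
  edge (8,9)–(2,11): clear
  edge (2,11)–(1,2): clear
  midpoint (21/2,13) outside
  → clear
Obstacle 3 [(13,19) (14,16) (24,15) (21,23)]:
  edge (13,19)–(14,16): clear
  edge (14,16)–(24,15): clear
  edge (24,15)–(21,23): clear
  edge (21,23)–(13,19): clear
  midpoint (21/2,13) outside
  → clear
Obstacle 4 [(0,17) (7,13) (3,19)]:
  edge (0,17)–(7,13): clear
  edge (7,13)–(3,19): clear
  edge (3,19)–(0,17): clear
  midpoint (21/2,13) outside
  → clear

FREE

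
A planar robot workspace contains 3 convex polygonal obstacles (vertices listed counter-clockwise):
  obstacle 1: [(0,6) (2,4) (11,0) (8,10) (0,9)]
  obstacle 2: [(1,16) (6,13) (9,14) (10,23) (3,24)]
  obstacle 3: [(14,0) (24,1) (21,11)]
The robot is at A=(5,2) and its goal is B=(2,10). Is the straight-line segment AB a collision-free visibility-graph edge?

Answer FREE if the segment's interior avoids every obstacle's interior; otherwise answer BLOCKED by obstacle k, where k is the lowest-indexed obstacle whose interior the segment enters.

Obstacle 1 [(0,6) (2,4) (11,0) (8,10) (0,9)]:
  edge (0,6)–(2,4): clear
  edge (2,4)–(11,0): crosses AB
  edge (11,0)–(8,10): clear
  edge (8,10)–(0,9): crosses AB
  edge (0,9)–(0,6): clear
  → BLOCKED
Obstacle 2 [(1,16) (6,13) (9,14) (10,23) (3,24)]:
  edge (1,16)–(6,13): clear
  edge (6,13)–(9,14): clear
  edge (9,14)–(10,23): clear
  edge (10,23)–(3,24): clear
  edge (3,24)–(1,16): clear
  midpoint (7/2,6) outside
  → clear
Obstacle 3 [(14,0) (24,1) (21,11)]:
  edge (14,0)–(24,1): clear
  edge (24,1)–(21,11): clear
  edge (21,11)–(14,0): clear
  midpoint (7/2,6) outside
  → clear

BLOCKED by obstacle 1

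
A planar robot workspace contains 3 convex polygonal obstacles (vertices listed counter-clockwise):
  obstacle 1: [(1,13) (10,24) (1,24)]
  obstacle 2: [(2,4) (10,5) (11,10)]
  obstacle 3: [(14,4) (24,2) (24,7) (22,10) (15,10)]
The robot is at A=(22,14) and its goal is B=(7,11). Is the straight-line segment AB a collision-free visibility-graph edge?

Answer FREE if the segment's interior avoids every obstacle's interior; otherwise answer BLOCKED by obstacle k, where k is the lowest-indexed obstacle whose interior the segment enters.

Obstacle 1 [(1,13) (10,24) (1,24)]:
  edge (1,13)–(10,24): clear
  edge (10,24)–(1,24): clear
  edge (1,24)–(1,13): clear
  midpoint (29/2,25/2) outside
  → clear
Obstacle 2 [(2,4) (10,5) (11,10)]:
  edge (2,4)–(10,5): clear
  edge (10,5)–(11,10): clear
  edge (11,10)–(2,4): clear
  midpoint (29/2,25/2) outside
  → clear
Obstacle 3 [(14,4) (24,2) (24,7) (22,10) (15,10)]:
  edge (14,4)–(24,2): clear
  edge (24,2)–(24,7): clear
  edge (24,7)–(22,10): clear
  edge (22,10)–(15,10): clear
  edge (15,10)–(14,4): clear
  midpoint (29/2,25/2) outside
  → clear

FREE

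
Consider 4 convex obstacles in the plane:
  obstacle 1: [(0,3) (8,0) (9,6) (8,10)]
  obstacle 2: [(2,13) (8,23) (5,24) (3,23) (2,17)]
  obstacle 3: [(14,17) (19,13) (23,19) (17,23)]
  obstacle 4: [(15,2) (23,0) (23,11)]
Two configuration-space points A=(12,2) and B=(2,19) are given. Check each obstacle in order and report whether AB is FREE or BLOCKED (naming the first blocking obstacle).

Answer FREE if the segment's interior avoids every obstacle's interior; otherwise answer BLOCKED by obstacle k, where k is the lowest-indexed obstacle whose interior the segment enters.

BLOCKED by obstacle 1

Obstacle 1 [(0,3) (8,0) (9,6) (8,10)]:
  edge (0,3)–(8,0): clear
  edge (8,0)–(9,6): clear
  edge (9,6)–(8,10): crosses AB
  edge (8,10)–(0,3): crosses AB
  → BLOCKED
Obstacle 2 [(2,13) (8,23) (5,24) (3,23) (2,17)]:
  edge (2,13)–(8,23): crosses AB
  edge (8,23)–(5,24): clear
  edge (5,24)–(3,23): clear
  edge (3,23)–(2,17): crosses AB
  edge (2,17)–(2,13): clear
  → BLOCKED
Obstacle 3 [(14,17) (19,13) (23,19) (17,23)]:
  edge (14,17)–(19,13): clear
  edge (19,13)–(23,19): clear
  edge (23,19)–(17,23): clear
  edge (17,23)–(14,17): clear
  midpoint (7,21/2) outside
  → clear
Obstacle 4 [(15,2) (23,0) (23,11)]:
  edge (15,2)–(23,0): clear
  edge (23,0)–(23,11): clear
  edge (23,11)–(15,2): clear
  midpoint (7,21/2) outside
  → clear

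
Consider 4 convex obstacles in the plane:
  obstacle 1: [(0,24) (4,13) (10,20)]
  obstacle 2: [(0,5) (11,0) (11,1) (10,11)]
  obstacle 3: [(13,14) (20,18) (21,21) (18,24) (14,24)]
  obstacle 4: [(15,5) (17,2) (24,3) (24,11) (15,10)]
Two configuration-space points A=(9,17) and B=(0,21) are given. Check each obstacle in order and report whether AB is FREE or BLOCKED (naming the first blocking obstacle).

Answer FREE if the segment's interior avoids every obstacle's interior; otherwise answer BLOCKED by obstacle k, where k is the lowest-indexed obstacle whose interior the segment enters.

Obstacle 1 [(0,24) (4,13) (10,20)]:
  edge (0,24)–(4,13): crosses AB
  edge (4,13)–(10,20): crosses AB
  edge (10,20)–(0,24): clear
  → BLOCKED
Obstacle 2 [(0,5) (11,0) (11,1) (10,11)]:
  edge (0,5)–(11,0): clear
  edge (11,0)–(11,1): clear
  edge (11,1)–(10,11): clear
  edge (10,11)–(0,5): clear
  midpoint (9/2,19) outside
  → clear
Obstacle 3 [(13,14) (20,18) (21,21) (18,24) (14,24)]:
  edge (13,14)–(20,18): clear
  edge (20,18)–(21,21): clear
  edge (21,21)–(18,24): clear
  edge (18,24)–(14,24): clear
  edge (14,24)–(13,14): clear
  midpoint (9/2,19) outside
  → clear
Obstacle 4 [(15,5) (17,2) (24,3) (24,11) (15,10)]:
  edge (15,5)–(17,2): clear
  edge (17,2)–(24,3): clear
  edge (24,3)–(24,11): clear
  edge (24,11)–(15,10): clear
  edge (15,10)–(15,5): clear
  midpoint (9/2,19) outside
  → clear

BLOCKED by obstacle 1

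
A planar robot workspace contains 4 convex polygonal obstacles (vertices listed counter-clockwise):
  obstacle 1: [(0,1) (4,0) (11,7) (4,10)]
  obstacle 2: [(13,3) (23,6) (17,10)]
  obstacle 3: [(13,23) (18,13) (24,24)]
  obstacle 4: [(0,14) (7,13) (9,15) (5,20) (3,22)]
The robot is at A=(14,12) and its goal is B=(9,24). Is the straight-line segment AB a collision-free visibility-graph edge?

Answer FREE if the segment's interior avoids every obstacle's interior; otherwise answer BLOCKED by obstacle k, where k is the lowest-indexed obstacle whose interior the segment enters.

FREE

Obstacle 1 [(0,1) (4,0) (11,7) (4,10)]:
  edge (0,1)–(4,0): clear
  edge (4,0)–(11,7): clear
  edge (11,7)–(4,10): clear
  edge (4,10)–(0,1): clear
  midpoint (23/2,18) outside
  → clear
Obstacle 2 [(13,3) (23,6) (17,10)]:
  edge (13,3)–(23,6): clear
  edge (23,6)–(17,10): clear
  edge (17,10)–(13,3): clear
  midpoint (23/2,18) outside
  → clear
Obstacle 3 [(13,23) (18,13) (24,24)]:
  edge (13,23)–(18,13): clear
  edge (18,13)–(24,24): clear
  edge (24,24)–(13,23): clear
  midpoint (23/2,18) outside
  → clear
Obstacle 4 [(0,14) (7,13) (9,15) (5,20) (3,22)]:
  edge (0,14)–(7,13): clear
  edge (7,13)–(9,15): clear
  edge (9,15)–(5,20): clear
  edge (5,20)–(3,22): clear
  edge (3,22)–(0,14): clear
  midpoint (23/2,18) outside
  → clear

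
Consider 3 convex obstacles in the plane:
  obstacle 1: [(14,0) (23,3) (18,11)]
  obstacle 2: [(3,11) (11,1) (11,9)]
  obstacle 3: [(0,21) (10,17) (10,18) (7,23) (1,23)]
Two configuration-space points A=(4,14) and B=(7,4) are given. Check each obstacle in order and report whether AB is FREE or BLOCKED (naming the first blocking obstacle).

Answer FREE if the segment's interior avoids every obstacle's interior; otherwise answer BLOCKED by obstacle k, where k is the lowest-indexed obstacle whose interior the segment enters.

BLOCKED by obstacle 2

Obstacle 1 [(14,0) (23,3) (18,11)]:
  edge (14,0)–(23,3): clear
  edge (23,3)–(18,11): clear
  edge (18,11)–(14,0): clear
  midpoint (11/2,9) outside
  → clear
Obstacle 2 [(3,11) (11,1) (11,9)]:
  edge (3,11)–(11,1): crosses AB
  edge (11,1)–(11,9): clear
  edge (11,9)–(3,11): crosses AB
  → BLOCKED
Obstacle 3 [(0,21) (10,17) (10,18) (7,23) (1,23)]:
  edge (0,21)–(10,17): clear
  edge (10,17)–(10,18): clear
  edge (10,18)–(7,23): clear
  edge (7,23)–(1,23): clear
  edge (1,23)–(0,21): clear
  midpoint (11/2,9) outside
  → clear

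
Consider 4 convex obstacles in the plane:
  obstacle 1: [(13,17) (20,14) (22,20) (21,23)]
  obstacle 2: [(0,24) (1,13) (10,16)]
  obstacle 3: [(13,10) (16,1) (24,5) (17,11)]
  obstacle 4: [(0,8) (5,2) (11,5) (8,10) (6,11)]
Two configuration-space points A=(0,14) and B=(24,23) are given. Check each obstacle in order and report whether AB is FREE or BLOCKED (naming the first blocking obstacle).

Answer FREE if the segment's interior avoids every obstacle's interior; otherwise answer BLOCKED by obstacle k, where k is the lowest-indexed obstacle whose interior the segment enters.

Obstacle 1 [(13,17) (20,14) (22,20) (21,23)]:
  edge (13,17)–(20,14): clear
  edge (20,14)–(22,20): clear
  edge (22,20)–(21,23): crosses AB
  edge (21,23)–(13,17): crosses AB
  → BLOCKED
Obstacle 2 [(0,24) (1,13) (10,16)]:
  edge (0,24)–(1,13): crosses AB
  edge (1,13)–(10,16): clear
  edge (10,16)–(0,24): crosses AB
  → BLOCKED
Obstacle 3 [(13,10) (16,1) (24,5) (17,11)]:
  edge (13,10)–(16,1): clear
  edge (16,1)–(24,5): clear
  edge (24,5)–(17,11): clear
  edge (17,11)–(13,10): clear
  midpoint (12,37/2) outside
  → clear
Obstacle 4 [(0,8) (5,2) (11,5) (8,10) (6,11)]:
  edge (0,8)–(5,2): clear
  edge (5,2)–(11,5): clear
  edge (11,5)–(8,10): clear
  edge (8,10)–(6,11): clear
  edge (6,11)–(0,8): clear
  midpoint (12,37/2) outside
  → clear

BLOCKED by obstacle 1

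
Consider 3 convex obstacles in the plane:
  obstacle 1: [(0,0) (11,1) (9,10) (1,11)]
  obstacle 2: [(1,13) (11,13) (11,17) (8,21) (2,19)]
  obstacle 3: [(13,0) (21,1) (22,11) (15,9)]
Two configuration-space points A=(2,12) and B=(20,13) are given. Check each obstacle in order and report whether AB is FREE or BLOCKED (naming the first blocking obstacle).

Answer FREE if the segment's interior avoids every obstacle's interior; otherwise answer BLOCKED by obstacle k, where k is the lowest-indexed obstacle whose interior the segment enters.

Obstacle 1 [(0,0) (11,1) (9,10) (1,11)]:
  edge (0,0)–(11,1): clear
  edge (11,1)–(9,10): clear
  edge (9,10)–(1,11): clear
  edge (1,11)–(0,0): clear
  midpoint (11,25/2) outside
  → clear
Obstacle 2 [(1,13) (11,13) (11,17) (8,21) (2,19)]:
  edge (1,13)–(11,13): clear
  edge (11,13)–(11,17): clear
  edge (11,17)–(8,21): clear
  edge (8,21)–(2,19): clear
  edge (2,19)–(1,13): clear
  midpoint (11,25/2) outside
  → clear
Obstacle 3 [(13,0) (21,1) (22,11) (15,9)]:
  edge (13,0)–(21,1): clear
  edge (21,1)–(22,11): clear
  edge (22,11)–(15,9): clear
  edge (15,9)–(13,0): clear
  midpoint (11,25/2) outside
  → clear

FREE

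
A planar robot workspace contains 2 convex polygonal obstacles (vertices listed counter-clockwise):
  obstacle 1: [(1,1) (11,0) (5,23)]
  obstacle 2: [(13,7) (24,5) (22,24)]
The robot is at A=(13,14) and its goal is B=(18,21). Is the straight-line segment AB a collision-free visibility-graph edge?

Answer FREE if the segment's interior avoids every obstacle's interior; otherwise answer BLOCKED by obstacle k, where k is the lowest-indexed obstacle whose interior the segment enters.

FREE

Obstacle 1 [(1,1) (11,0) (5,23)]:
  edge (1,1)–(11,0): clear
  edge (11,0)–(5,23): clear
  edge (5,23)–(1,1): clear
  midpoint (31/2,35/2) outside
  → clear
Obstacle 2 [(13,7) (24,5) (22,24)]:
  edge (13,7)–(24,5): clear
  edge (24,5)–(22,24): clear
  edge (22,24)–(13,7): clear
  midpoint (31/2,35/2) outside
  → clear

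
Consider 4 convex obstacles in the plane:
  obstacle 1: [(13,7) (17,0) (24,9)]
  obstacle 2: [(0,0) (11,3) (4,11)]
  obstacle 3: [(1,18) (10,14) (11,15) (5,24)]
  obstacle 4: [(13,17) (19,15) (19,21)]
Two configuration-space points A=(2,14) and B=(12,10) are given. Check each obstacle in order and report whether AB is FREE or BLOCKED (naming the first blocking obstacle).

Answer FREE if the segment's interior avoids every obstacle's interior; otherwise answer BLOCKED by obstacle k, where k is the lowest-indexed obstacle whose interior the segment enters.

FREE

Obstacle 1 [(13,7) (17,0) (24,9)]:
  edge (13,7)–(17,0): clear
  edge (17,0)–(24,9): clear
  edge (24,9)–(13,7): clear
  midpoint (7,12) outside
  → clear
Obstacle 2 [(0,0) (11,3) (4,11)]:
  edge (0,0)–(11,3): clear
  edge (11,3)–(4,11): clear
  edge (4,11)–(0,0): clear
  midpoint (7,12) outside
  → clear
Obstacle 3 [(1,18) (10,14) (11,15) (5,24)]:
  edge (1,18)–(10,14): clear
  edge (10,14)–(11,15): clear
  edge (11,15)–(5,24): clear
  edge (5,24)–(1,18): clear
  midpoint (7,12) outside
  → clear
Obstacle 4 [(13,17) (19,15) (19,21)]:
  edge (13,17)–(19,15): clear
  edge (19,15)–(19,21): clear
  edge (19,21)–(13,17): clear
  midpoint (7,12) outside
  → clear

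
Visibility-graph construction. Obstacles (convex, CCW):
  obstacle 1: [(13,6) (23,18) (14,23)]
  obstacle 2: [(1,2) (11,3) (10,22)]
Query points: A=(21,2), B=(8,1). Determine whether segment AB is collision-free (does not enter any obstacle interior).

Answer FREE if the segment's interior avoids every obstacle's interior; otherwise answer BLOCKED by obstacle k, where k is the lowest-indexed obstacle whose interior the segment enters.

Obstacle 1 [(13,6) (23,18) (14,23)]:
  edge (13,6)–(23,18): clear
  edge (23,18)–(14,23): clear
  edge (14,23)–(13,6): clear
  midpoint (29/2,3/2) outside
  → clear
Obstacle 2 [(1,2) (11,3) (10,22)]:
  edge (1,2)–(11,3): clear
  edge (11,3)–(10,22): clear
  edge (10,22)–(1,2): clear
  midpoint (29/2,3/2) outside
  → clear

FREE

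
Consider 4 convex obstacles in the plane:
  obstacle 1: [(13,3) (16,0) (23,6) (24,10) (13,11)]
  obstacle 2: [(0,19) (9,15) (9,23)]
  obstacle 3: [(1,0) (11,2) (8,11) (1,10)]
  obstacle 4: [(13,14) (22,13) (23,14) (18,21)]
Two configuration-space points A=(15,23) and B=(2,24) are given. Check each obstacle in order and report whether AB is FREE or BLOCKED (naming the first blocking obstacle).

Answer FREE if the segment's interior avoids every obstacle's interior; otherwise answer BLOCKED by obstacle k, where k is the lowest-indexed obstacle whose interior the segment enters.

Obstacle 1 [(13,3) (16,0) (23,6) (24,10) (13,11)]:
  edge (13,3)–(16,0): clear
  edge (16,0)–(23,6): clear
  edge (23,6)–(24,10): clear
  edge (24,10)–(13,11): clear
  edge (13,11)–(13,3): clear
  midpoint (17/2,47/2) outside
  → clear
Obstacle 2 [(0,19) (9,15) (9,23)]:
  edge (0,19)–(9,15): clear
  edge (9,15)–(9,23): clear
  edge (9,23)–(0,19): clear
  midpoint (17/2,47/2) outside
  → clear
Obstacle 3 [(1,0) (11,2) (8,11) (1,10)]:
  edge (1,0)–(11,2): clear
  edge (11,2)–(8,11): clear
  edge (8,11)–(1,10): clear
  edge (1,10)–(1,0): clear
  midpoint (17/2,47/2) outside
  → clear
Obstacle 4 [(13,14) (22,13) (23,14) (18,21)]:
  edge (13,14)–(22,13): clear
  edge (22,13)–(23,14): clear
  edge (23,14)–(18,21): clear
  edge (18,21)–(13,14): clear
  midpoint (17/2,47/2) outside
  → clear

FREE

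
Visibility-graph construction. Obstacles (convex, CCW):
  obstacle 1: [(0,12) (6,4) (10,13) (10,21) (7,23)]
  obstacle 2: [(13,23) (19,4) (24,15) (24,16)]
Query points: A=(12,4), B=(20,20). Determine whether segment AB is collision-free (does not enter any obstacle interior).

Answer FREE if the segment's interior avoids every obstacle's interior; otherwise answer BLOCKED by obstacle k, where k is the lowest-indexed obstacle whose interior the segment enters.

BLOCKED by obstacle 2

Obstacle 1 [(0,12) (6,4) (10,13) (10,21) (7,23)]:
  edge (0,12)–(6,4): clear
  edge (6,4)–(10,13): clear
  edge (10,13)–(10,21): clear
  edge (10,21)–(7,23): clear
  edge (7,23)–(0,12): clear
  midpoint (16,12) outside
  → clear
Obstacle 2 [(13,23) (19,4) (24,15) (24,16)]:
  edge (13,23)–(19,4): crosses AB
  edge (19,4)–(24,15): clear
  edge (24,15)–(24,16): clear
  edge (24,16)–(13,23): crosses AB
  → BLOCKED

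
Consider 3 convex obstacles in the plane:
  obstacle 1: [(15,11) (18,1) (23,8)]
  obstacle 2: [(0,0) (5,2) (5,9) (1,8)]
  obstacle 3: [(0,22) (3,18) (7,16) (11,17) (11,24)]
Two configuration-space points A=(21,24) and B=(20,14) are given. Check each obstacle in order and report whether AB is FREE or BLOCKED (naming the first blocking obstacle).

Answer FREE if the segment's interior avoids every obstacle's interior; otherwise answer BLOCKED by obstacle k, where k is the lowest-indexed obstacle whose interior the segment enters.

Obstacle 1 [(15,11) (18,1) (23,8)]:
  edge (15,11)–(18,1): clear
  edge (18,1)–(23,8): clear
  edge (23,8)–(15,11): clear
  midpoint (41/2,19) outside
  → clear
Obstacle 2 [(0,0) (5,2) (5,9) (1,8)]:
  edge (0,0)–(5,2): clear
  edge (5,2)–(5,9): clear
  edge (5,9)–(1,8): clear
  edge (1,8)–(0,0): clear
  midpoint (41/2,19) outside
  → clear
Obstacle 3 [(0,22) (3,18) (7,16) (11,17) (11,24)]:
  edge (0,22)–(3,18): clear
  edge (3,18)–(7,16): clear
  edge (7,16)–(11,17): clear
  edge (11,17)–(11,24): clear
  edge (11,24)–(0,22): clear
  midpoint (41/2,19) outside
  → clear

FREE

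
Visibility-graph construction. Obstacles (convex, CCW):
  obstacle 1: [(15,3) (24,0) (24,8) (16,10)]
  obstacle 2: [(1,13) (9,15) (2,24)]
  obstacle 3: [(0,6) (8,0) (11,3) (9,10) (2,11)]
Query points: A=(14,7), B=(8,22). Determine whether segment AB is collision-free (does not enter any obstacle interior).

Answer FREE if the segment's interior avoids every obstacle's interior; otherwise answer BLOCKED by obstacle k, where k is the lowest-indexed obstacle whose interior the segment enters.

FREE

Obstacle 1 [(15,3) (24,0) (24,8) (16,10)]:
  edge (15,3)–(24,0): clear
  edge (24,0)–(24,8): clear
  edge (24,8)–(16,10): clear
  edge (16,10)–(15,3): clear
  midpoint (11,29/2) outside
  → clear
Obstacle 2 [(1,13) (9,15) (2,24)]:
  edge (1,13)–(9,15): clear
  edge (9,15)–(2,24): clear
  edge (2,24)–(1,13): clear
  midpoint (11,29/2) outside
  → clear
Obstacle 3 [(0,6) (8,0) (11,3) (9,10) (2,11)]:
  edge (0,6)–(8,0): clear
  edge (8,0)–(11,3): clear
  edge (11,3)–(9,10): clear
  edge (9,10)–(2,11): clear
  edge (2,11)–(0,6): clear
  midpoint (11,29/2) outside
  → clear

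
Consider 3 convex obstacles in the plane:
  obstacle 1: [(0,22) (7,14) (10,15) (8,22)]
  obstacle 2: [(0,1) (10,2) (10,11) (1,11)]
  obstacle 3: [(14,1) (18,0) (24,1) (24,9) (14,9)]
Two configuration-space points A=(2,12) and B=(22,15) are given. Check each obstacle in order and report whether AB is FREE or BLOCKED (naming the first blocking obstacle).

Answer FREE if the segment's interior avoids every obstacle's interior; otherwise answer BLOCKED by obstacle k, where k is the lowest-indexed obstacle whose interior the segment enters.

FREE

Obstacle 1 [(0,22) (7,14) (10,15) (8,22)]:
  edge (0,22)–(7,14): clear
  edge (7,14)–(10,15): clear
  edge (10,15)–(8,22): clear
  edge (8,22)–(0,22): clear
  midpoint (12,27/2) outside
  → clear
Obstacle 2 [(0,1) (10,2) (10,11) (1,11)]:
  edge (0,1)–(10,2): clear
  edge (10,2)–(10,11): clear
  edge (10,11)–(1,11): clear
  edge (1,11)–(0,1): clear
  midpoint (12,27/2) outside
  → clear
Obstacle 3 [(14,1) (18,0) (24,1) (24,9) (14,9)]:
  edge (14,1)–(18,0): clear
  edge (18,0)–(24,1): clear
  edge (24,1)–(24,9): clear
  edge (24,9)–(14,9): clear
  edge (14,9)–(14,1): clear
  midpoint (12,27/2) outside
  → clear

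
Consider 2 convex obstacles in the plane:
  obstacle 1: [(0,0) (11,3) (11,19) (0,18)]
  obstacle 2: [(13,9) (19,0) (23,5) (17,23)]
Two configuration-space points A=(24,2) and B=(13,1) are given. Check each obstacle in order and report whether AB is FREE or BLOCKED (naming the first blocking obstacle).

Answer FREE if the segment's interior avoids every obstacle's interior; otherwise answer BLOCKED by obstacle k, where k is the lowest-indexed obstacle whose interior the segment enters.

BLOCKED by obstacle 2

Obstacle 1 [(0,0) (11,3) (11,19) (0,18)]:
  edge (0,0)–(11,3): clear
  edge (11,3)–(11,19): clear
  edge (11,19)–(0,18): clear
  edge (0,18)–(0,0): clear
  midpoint (37/2,3/2) outside
  → clear
Obstacle 2 [(13,9) (19,0) (23,5) (17,23)]:
  edge (13,9)–(19,0): crosses AB
  edge (19,0)–(23,5): crosses AB
  edge (23,5)–(17,23): clear
  edge (17,23)–(13,9): clear
  → BLOCKED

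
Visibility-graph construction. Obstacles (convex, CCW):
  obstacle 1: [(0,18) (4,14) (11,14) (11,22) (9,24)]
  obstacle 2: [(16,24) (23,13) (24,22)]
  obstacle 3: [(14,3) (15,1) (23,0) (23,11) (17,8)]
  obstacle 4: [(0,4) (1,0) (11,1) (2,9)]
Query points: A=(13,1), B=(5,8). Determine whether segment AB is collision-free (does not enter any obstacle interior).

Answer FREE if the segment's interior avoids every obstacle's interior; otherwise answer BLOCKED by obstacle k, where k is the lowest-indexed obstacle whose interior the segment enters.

FREE

Obstacle 1 [(0,18) (4,14) (11,14) (11,22) (9,24)]:
  edge (0,18)–(4,14): clear
  edge (4,14)–(11,14): clear
  edge (11,14)–(11,22): clear
  edge (11,22)–(9,24): clear
  edge (9,24)–(0,18): clear
  midpoint (9,9/2) outside
  → clear
Obstacle 2 [(16,24) (23,13) (24,22)]:
  edge (16,24)–(23,13): clear
  edge (23,13)–(24,22): clear
  edge (24,22)–(16,24): clear
  midpoint (9,9/2) outside
  → clear
Obstacle 3 [(14,3) (15,1) (23,0) (23,11) (17,8)]:
  edge (14,3)–(15,1): clear
  edge (15,1)–(23,0): clear
  edge (23,0)–(23,11): clear
  edge (23,11)–(17,8): clear
  edge (17,8)–(14,3): clear
  midpoint (9,9/2) outside
  → clear
Obstacle 4 [(0,4) (1,0) (11,1) (2,9)]:
  edge (0,4)–(1,0): clear
  edge (1,0)–(11,1): clear
  edge (11,1)–(2,9): clear
  edge (2,9)–(0,4): clear
  midpoint (9,9/2) outside
  → clear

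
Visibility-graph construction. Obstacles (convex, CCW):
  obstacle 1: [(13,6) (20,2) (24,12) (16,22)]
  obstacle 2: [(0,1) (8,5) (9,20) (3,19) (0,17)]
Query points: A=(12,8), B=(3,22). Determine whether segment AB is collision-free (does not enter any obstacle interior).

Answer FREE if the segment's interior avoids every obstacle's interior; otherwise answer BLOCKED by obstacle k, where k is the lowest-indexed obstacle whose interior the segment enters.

Obstacle 1 [(13,6) (20,2) (24,12) (16,22)]:
  edge (13,6)–(20,2): clear
  edge (20,2)–(24,12): clear
  edge (24,12)–(16,22): clear
  edge (16,22)–(13,6): clear
  midpoint (15/2,15) outside
  → clear
Obstacle 2 [(0,1) (8,5) (9,20) (3,19) (0,17)]:
  edge (0,1)–(8,5): clear
  edge (8,5)–(9,20): crosses AB
  edge (9,20)–(3,19): crosses AB
  edge (3,19)–(0,17): clear
  edge (0,17)–(0,1): clear
  → BLOCKED

BLOCKED by obstacle 2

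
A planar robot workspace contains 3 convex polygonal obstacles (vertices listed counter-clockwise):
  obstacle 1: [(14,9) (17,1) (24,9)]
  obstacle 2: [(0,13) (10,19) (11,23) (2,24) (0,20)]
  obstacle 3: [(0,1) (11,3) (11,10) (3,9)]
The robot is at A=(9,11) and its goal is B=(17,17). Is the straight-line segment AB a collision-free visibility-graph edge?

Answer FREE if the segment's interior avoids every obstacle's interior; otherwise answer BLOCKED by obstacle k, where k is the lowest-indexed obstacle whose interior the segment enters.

Obstacle 1 [(14,9) (17,1) (24,9)]:
  edge (14,9)–(17,1): clear
  edge (17,1)–(24,9): clear
  edge (24,9)–(14,9): clear
  midpoint (13,14) outside
  → clear
Obstacle 2 [(0,13) (10,19) (11,23) (2,24) (0,20)]:
  edge (0,13)–(10,19): clear
  edge (10,19)–(11,23): clear
  edge (11,23)–(2,24): clear
  edge (2,24)–(0,20): clear
  edge (0,20)–(0,13): clear
  midpoint (13,14) outside
  → clear
Obstacle 3 [(0,1) (11,3) (11,10) (3,9)]:
  edge (0,1)–(11,3): clear
  edge (11,3)–(11,10): clear
  edge (11,10)–(3,9): clear
  edge (3,9)–(0,1): clear
  midpoint (13,14) outside
  → clear

FREE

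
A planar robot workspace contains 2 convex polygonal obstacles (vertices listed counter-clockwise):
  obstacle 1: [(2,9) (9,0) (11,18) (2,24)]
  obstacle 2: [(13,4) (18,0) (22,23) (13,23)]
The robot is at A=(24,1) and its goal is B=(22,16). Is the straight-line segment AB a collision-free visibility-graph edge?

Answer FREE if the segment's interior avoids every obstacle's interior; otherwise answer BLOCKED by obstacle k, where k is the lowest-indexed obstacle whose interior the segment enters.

Obstacle 1 [(2,9) (9,0) (11,18) (2,24)]:
  edge (2,9)–(9,0): clear
  edge (9,0)–(11,18): clear
  edge (11,18)–(2,24): clear
  edge (2,24)–(2,9): clear
  midpoint (23,17/2) outside
  → clear
Obstacle 2 [(13,4) (18,0) (22,23) (13,23)]:
  edge (13,4)–(18,0): clear
  edge (18,0)–(22,23): clear
  edge (22,23)–(13,23): clear
  edge (13,23)–(13,4): clear
  midpoint (23,17/2) outside
  → clear

FREE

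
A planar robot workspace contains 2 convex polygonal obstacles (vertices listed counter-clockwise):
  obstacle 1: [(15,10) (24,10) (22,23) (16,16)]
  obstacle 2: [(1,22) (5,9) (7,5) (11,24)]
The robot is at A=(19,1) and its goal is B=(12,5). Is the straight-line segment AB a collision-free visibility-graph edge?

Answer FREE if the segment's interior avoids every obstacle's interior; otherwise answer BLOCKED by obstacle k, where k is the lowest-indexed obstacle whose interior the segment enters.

FREE

Obstacle 1 [(15,10) (24,10) (22,23) (16,16)]:
  edge (15,10)–(24,10): clear
  edge (24,10)–(22,23): clear
  edge (22,23)–(16,16): clear
  edge (16,16)–(15,10): clear
  midpoint (31/2,3) outside
  → clear
Obstacle 2 [(1,22) (5,9) (7,5) (11,24)]:
  edge (1,22)–(5,9): clear
  edge (5,9)–(7,5): clear
  edge (7,5)–(11,24): clear
  edge (11,24)–(1,22): clear
  midpoint (31/2,3) outside
  → clear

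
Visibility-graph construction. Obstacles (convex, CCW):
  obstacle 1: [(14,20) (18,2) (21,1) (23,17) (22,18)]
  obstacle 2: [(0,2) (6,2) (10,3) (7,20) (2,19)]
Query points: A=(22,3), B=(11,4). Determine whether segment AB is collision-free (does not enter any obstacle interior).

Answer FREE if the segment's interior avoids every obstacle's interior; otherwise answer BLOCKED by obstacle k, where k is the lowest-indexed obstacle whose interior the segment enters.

BLOCKED by obstacle 1

Obstacle 1 [(14,20) (18,2) (21,1) (23,17) (22,18)]:
  edge (14,20)–(18,2): crosses AB
  edge (18,2)–(21,1): clear
  edge (21,1)–(23,17): crosses AB
  edge (23,17)–(22,18): clear
  edge (22,18)–(14,20): clear
  → BLOCKED
Obstacle 2 [(0,2) (6,2) (10,3) (7,20) (2,19)]:
  edge (0,2)–(6,2): clear
  edge (6,2)–(10,3): clear
  edge (10,3)–(7,20): clear
  edge (7,20)–(2,19): clear
  edge (2,19)–(0,2): clear
  midpoint (33/2,7/2) outside
  → clear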